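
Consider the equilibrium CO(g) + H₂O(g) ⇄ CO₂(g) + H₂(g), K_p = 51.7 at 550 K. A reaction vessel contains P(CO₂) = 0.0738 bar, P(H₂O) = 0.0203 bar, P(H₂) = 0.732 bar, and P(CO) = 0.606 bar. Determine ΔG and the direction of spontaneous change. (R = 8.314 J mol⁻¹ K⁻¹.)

Q_p = P(CO₂)·P(H₂) / (P(CO)·P(H₂O)) = (0.0738)·(0.732) / ((0.606)·(0.0203)) = 4.39
ΔG = RT ln(Q_p/K_p) = (8.314 J mol⁻¹ K⁻¹)(550 K) × ln(4.39/51.7)
   = (4.573 kJ/mol)(-2.466) = -11.3 kJ/mol
ΔG < 0, so the forward reaction is spontaneous (proceeds forward).

ΔG = -11.3 kJ/mol; the forward reaction is spontaneous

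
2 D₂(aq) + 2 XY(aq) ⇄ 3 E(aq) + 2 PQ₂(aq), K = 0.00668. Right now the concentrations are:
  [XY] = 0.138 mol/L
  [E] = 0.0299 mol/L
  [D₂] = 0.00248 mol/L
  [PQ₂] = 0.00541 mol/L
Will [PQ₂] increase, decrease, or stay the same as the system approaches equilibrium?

Q = [E]³·[PQ₂]² / ([D₂]²·[XY]²) = (0.0299)³·(0.00541)² / ((0.00248)²·(0.138)²) = 0.00668
Q = 0.00668 = K; the system is at equilibrium.

stay the same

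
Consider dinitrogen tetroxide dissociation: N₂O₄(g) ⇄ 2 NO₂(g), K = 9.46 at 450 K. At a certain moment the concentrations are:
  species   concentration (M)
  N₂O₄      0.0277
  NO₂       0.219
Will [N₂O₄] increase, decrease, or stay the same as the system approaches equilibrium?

decrease

Q = [NO₂]² / [N₂O₄] = (0.219)² / (0.0277) = 1.73
Q = 1.73 < K = 9.46: net forward reaction.
N₂O₄ is a reactant, so it decreases.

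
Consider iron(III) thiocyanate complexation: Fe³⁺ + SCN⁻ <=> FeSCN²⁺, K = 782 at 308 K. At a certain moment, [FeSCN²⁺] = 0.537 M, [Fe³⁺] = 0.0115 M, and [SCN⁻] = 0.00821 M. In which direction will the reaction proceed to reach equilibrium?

Q = [FeSCN²⁺] / ([Fe³⁺]·[SCN⁻]) = (0.537) / ((0.0115)·(0.00821)) = 5690
Q = 5690 > K = 782, so the reverse reaction proceeds.

in the reverse direction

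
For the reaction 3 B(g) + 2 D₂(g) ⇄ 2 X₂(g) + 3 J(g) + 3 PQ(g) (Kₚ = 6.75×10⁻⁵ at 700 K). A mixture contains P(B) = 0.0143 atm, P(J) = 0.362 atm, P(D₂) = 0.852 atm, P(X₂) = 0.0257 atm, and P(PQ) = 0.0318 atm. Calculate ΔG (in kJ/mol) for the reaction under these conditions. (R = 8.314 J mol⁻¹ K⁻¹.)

ΔG = 11.4 kJ/mol

Qₚ = P(X₂)²·P(J)³·P(PQ)³ / (P(B)³·P(D₂)²) = (0.0257)²·(0.362)³·(0.0318)³ / ((0.0143)³·(0.852)²) = 4.75×10⁻⁴
ΔG = RT ln(Qₚ/Kₚ) = (8.314 J mol⁻¹ K⁻¹)(700 K) × ln(4.75×10⁻⁴/6.75×10⁻⁵)
   = (5.820 kJ/mol)(1.951) = 11.4 kJ/mol
ΔG > 0, so the forward reaction is non-spontaneous (proceeds in reverse).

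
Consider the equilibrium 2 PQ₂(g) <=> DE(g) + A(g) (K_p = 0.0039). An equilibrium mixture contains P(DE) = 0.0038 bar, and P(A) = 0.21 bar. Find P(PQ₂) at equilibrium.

P(PQ₂) = 0.45 bar

At equilibrium, K_p = P(DE)·P(A) / P(PQ₂)² = 0.0039.
(0.0038)·(0.21) / (P(PQ₂))² = 0.0039
P(PQ₂)² = 0.205 ⇒ P(PQ₂) = 0.45 bar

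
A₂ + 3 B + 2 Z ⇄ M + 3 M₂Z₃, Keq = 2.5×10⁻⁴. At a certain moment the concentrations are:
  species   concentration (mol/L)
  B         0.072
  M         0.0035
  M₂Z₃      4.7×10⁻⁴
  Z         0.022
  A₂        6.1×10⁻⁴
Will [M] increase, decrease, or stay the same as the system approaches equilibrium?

Q = [M]·[M₂Z₃]³ / ([A₂]·[B]³·[Z]²) = (0.0035)·(4.7×10⁻⁴)³ / ((6.1×10⁻⁴)·(0.072)³·(0.022)²) = 0.0033
Q = 0.0033 > Keq = 2.5×10⁻⁴: net reverse reaction.
M is a product, so it decreases.

decrease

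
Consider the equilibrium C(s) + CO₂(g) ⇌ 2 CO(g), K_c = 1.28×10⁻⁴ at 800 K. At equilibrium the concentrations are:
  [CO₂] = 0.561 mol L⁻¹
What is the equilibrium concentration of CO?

[CO] = 0.00847 mol L⁻¹

(C is a pure solid — omitted from K_c.)
At equilibrium, K_c = [CO]² / [CO₂] = 1.28×10⁻⁴.
([CO])² / (0.561) = 1.28×10⁻⁴
[CO]² = 7.18×10⁻⁵ ⇒ [CO] = 0.00847 mol L⁻¹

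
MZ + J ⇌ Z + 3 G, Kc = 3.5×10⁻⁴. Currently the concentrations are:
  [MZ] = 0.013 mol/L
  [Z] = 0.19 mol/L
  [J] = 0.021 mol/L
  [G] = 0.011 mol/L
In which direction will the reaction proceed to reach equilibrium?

in the reverse direction

Qc = [Z]·[G]³ / ([MZ]·[J]) = (0.19)·(0.011)³ / ((0.013)·(0.021)) = 9.3×10⁻⁴
Qc = 9.3×10⁻⁴ > Kc = 3.5×10⁻⁴, so the reverse reaction proceeds.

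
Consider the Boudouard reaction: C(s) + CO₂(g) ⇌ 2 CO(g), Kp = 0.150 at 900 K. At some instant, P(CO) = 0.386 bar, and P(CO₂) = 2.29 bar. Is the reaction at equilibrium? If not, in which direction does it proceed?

forward (toward products)

(C is a pure solid — omitted from Qp.)
Qp = P(CO)² / P(CO₂) = (0.386)² / (2.29) = 0.0651
Qp = 0.0651 < Kp = 0.150, so the forward reaction proceeds.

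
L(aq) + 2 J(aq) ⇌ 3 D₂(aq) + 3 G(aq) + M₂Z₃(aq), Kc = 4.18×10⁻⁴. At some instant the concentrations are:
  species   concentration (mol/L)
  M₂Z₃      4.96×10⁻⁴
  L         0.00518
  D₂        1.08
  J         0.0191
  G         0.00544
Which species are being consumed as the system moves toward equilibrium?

L, J (reactants)

Qc = [D₂]³·[G]³·[M₂Z₃] / ([L]·[J]²) = (1.08)³·(0.00544)³·(4.96×10⁻⁴) / ((0.00518)·(0.0191)²) = 5.32×10⁻⁵
Qc = 5.32×10⁻⁵ < Kc = 4.18×10⁻⁴: net forward reaction.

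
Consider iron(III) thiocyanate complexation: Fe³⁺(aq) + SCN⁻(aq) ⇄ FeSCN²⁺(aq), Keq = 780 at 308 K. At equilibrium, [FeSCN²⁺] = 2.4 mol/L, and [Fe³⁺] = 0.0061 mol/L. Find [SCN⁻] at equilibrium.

At equilibrium, Keq = [FeSCN²⁺] / ([Fe³⁺]·[SCN⁻]) = 780.
(2.4) / ((0.0061)·([SCN⁻])) = 780
[SCN⁻] = 0.504 = 0.50 mol/L

[SCN⁻] = 0.50 mol/L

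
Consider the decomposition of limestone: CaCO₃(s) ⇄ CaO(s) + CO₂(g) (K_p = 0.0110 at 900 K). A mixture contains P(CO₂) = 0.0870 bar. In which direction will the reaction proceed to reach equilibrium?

reverse (toward reactants)

(CaCO₃, CaO are pure solids — omitted from Q_p.)
Q_p = P(CO₂) = 0.0870
Q_p = 0.0870 > K_p = 0.0110, so the reverse reaction proceeds.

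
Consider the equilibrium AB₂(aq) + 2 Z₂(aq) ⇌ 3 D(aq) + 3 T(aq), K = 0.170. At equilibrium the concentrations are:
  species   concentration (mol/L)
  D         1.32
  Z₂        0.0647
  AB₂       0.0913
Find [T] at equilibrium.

[T] = 0.0305 mol/L

At equilibrium, K = [D]³·[T]³ / ([AB₂]·[Z₂]²) = 0.170.
(1.32)³·([T])³ / ((0.0913)·(0.0647)²) = 0.170
[T]³ = 2.82×10⁻⁵ ⇒ [T] = 0.0305 mol/L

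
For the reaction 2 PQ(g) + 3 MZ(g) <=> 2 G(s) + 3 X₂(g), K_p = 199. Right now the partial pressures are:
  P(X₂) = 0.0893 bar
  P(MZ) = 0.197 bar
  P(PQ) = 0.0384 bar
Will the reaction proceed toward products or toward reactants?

toward products

(G is a pure solid — omitted from Q_p.)
Q_p = P(X₂)³ / (P(PQ)²·P(MZ)³) = (0.0893)³ / ((0.0384)²·(0.197)³) = 63.2
Q_p = 63.2 < K_p = 199, so the forward reaction proceeds.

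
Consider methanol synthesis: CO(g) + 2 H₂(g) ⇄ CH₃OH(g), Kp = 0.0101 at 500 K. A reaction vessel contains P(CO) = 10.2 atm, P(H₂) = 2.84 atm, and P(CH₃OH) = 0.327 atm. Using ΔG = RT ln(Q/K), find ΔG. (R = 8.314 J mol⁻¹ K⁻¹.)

Qp = P(CH₃OH) / (P(CO)·P(H₂)²) = (0.327) / ((10.2)·(2.84)²) = 0.00397
ΔG = RT ln(Qp/Kp) = (8.314 J mol⁻¹ K⁻¹)(500 K) × ln(0.00397/0.0101)
   = (4.157 kJ/mol)(-0.9338) = -3.88 kJ/mol
ΔG < 0, so the forward reaction is spontaneous (proceeds forward).

ΔG = -3.88 kJ/mol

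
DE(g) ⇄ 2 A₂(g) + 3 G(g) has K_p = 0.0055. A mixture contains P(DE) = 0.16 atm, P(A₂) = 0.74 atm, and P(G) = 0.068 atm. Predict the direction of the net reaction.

Q_p = P(A₂)²·P(G)³ / P(DE) = (0.74)²·(0.068)³ / (0.16) = 0.0011
Q_p = 0.0011 < K_p = 0.0055, so the forward reaction proceeds.

forward (toward products)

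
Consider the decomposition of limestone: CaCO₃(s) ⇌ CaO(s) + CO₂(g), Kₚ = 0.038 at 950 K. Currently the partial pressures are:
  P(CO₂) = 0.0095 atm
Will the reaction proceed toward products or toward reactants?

(CaCO₃, CaO are pure solids — omitted from Qₚ.)
Qₚ = P(CO₂) = 0.0095
Qₚ = 0.0095 < Kₚ = 0.038, so the forward reaction proceeds.

forward (toward products)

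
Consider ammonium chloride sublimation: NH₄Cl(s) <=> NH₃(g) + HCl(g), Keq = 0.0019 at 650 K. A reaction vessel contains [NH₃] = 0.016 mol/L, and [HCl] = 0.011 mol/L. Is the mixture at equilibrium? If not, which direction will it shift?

no; Q < K, reaction proceeds forward

(NH₄Cl is a pure solid — omitted from Q.)
Q = [NH₃]·[HCl] = (0.016)·(0.011) = 1.8e-4
Q = 1.8e-4 < Keq = 0.0019: net forward reaction.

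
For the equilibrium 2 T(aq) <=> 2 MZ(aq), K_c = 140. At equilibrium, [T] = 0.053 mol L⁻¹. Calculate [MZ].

At equilibrium, K_c = [MZ]² / [T]² = 140.
([MZ])² / (0.053)² = 140
[MZ]² = 0.393 ⇒ [MZ] = 0.63 mol L⁻¹

[MZ] = 0.63 mol L⁻¹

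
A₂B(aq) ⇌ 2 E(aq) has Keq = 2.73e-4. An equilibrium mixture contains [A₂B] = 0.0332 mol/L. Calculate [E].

At equilibrium, Keq = [E]² / [A₂B] = 2.73e-4.
([E])² / (0.0332) = 2.73e-4
[E]² = 9.06e-6 ⇒ [E] = 0.00301 mol/L

[E] = 0.00301 mol/L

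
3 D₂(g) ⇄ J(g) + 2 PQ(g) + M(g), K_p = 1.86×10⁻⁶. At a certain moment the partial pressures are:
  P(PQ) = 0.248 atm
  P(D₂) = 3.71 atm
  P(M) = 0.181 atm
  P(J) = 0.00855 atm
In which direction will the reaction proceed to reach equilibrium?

Q_p = P(J)·P(PQ)²·P(M) / P(D₂)³ = (0.00855)·(0.248)²·(0.181) / (3.71)³ = 1.86×10⁻⁶
Q_p = 1.86×10⁻⁶ = K_p, so the system is already at equilibrium.

no net change (already at equilibrium)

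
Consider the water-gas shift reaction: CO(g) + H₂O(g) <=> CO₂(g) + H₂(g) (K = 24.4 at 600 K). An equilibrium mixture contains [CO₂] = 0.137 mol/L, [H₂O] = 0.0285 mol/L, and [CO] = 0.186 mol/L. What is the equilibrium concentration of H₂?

At equilibrium, K = [CO₂]·[H₂] / ([CO]·[H₂O]) = 24.4.
(0.137)·([H₂]) / ((0.186)·(0.0285)) = 24.4
[H₂] = 0.944 mol/L

[H₂] = 0.944 mol/L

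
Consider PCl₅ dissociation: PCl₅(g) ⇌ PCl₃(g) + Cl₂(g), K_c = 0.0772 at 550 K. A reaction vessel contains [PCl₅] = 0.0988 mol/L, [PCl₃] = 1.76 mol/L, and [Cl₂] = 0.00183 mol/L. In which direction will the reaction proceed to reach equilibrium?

toward products

Q_c = [PCl₃]·[Cl₂] / [PCl₅] = (1.76)·(0.00183) / (0.0988) = 0.0326
Q_c = 0.0326 < K_c = 0.0772, so the forward reaction proceeds.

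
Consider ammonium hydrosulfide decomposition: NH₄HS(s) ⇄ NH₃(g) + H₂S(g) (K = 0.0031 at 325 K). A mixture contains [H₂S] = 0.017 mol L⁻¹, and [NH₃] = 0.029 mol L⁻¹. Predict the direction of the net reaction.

(NH₄HS is a pure solid — omitted from Q.)
Q = [NH₃]·[H₂S] = (0.029)·(0.017) = 4.9e-4
Q = 4.9e-4 < K = 0.0031, so the forward reaction proceeds.

toward products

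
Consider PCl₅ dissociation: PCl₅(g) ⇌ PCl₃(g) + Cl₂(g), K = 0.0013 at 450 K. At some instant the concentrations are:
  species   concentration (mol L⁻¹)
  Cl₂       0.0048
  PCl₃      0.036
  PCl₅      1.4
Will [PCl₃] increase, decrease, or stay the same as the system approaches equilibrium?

increase

Q = [PCl₃]·[Cl₂] / [PCl₅] = (0.036)·(0.0048) / (1.4) = 1.2e-4
Q = 1.2e-4 < K = 0.0013: net forward reaction.
PCl₃ is a product, so it increases.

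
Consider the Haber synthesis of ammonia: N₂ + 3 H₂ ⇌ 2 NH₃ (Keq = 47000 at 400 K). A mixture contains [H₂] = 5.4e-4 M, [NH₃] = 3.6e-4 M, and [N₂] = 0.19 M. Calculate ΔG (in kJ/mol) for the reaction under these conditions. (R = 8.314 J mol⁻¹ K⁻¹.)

Q = [NH₃]² / ([N₂]·[H₂]³) = (3.6e-4)² / ((0.19)·(5.4e-4)³) = 4330
ΔG = RT ln(Q/Keq) = (8.314 J mol⁻¹ K⁻¹)(400 K) × ln(4330/47000)
   = (3.326 kJ/mol)(-2.385) = -7.93 kJ/mol
ΔG < 0, so the forward reaction is spontaneous (proceeds forward).

ΔG = -7.93 kJ/mol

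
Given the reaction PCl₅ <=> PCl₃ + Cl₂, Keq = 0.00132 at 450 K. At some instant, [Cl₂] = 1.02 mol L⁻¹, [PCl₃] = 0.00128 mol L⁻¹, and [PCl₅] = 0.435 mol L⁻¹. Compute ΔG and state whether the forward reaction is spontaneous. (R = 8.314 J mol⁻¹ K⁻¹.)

Q = [PCl₃]·[Cl₂] / [PCl₅] = (0.00128)·(1.02) / (0.435) = 0.00300
ΔG = RT ln(Q/Keq) = (8.314 J mol⁻¹ K⁻¹)(450 K) × ln(0.00300/0.00132)
   = (3.741 kJ/mol)(0.8210) = 3.07 kJ/mol
ΔG > 0, so the forward reaction is non-spontaneous (proceeds in reverse).

ΔG = 3.07 kJ/mol; the forward reaction is non-spontaneous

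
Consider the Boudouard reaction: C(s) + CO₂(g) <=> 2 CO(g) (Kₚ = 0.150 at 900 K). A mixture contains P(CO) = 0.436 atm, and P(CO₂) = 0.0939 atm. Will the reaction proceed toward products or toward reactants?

(C is a pure solid — omitted from Qₚ.)
Qₚ = P(CO)² / P(CO₂) = (0.436)² / (0.0939) = 2.02
Qₚ = 2.02 > Kₚ = 0.150, so the reverse reaction proceeds.

to the left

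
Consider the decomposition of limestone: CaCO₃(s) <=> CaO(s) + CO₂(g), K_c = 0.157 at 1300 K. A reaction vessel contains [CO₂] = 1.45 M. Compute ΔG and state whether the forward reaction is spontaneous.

ΔG = 24.0 kJ/mol; the forward reaction is non-spontaneous

(CaCO₃, CaO are pure solids — omitted from Q_c.)
Q_c = [CO₂] = 1.45
ΔG = RT ln(Q_c/K_c) = (8.314 J mol⁻¹ K⁻¹)(1300 K) × ln(1.45/0.157)
   = (10.81 kJ/mol)(2.223) = 24.0 kJ/mol
ΔG > 0, so the forward reaction is non-spontaneous (proceeds in reverse).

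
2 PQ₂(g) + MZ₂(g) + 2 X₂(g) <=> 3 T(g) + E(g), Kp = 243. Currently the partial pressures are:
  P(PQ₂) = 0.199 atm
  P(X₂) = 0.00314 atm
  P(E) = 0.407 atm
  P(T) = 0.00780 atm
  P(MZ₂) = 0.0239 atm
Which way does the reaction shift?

Qp = P(T)³·P(E) / (P(PQ₂)²·P(MZ₂)·P(X₂)²) = (0.00780)³·(0.407) / ((0.199)²·(0.0239)·(0.00314)²) = 20.7
Qp = 20.7 < Kp = 243, so the forward reaction proceeds.

forward (toward products)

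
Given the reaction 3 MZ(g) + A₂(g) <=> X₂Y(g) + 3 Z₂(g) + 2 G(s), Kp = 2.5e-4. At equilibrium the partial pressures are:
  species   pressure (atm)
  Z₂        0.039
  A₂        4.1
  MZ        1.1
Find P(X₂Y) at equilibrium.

(G is a pure solid — omitted from Kp.)
At equilibrium, Kp = P(X₂Y)·P(Z₂)³ / (P(MZ)³·P(A₂)) = 2.5e-4.
(P(X₂Y))·(0.039)³ / ((1.1)³·(4.1)) = 2.5e-4
P(X₂Y) = 23.0 = 23 atm

P(X₂Y) = 23 atm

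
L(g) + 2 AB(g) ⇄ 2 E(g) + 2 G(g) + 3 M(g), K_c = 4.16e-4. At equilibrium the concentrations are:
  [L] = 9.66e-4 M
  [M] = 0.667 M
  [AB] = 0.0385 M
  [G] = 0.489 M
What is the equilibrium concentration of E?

At equilibrium, K_c = [E]²·[G]²·[M]³ / ([L]·[AB]²) = 4.16e-4.
([E])²·(0.489)²·(0.667)³ / ((9.66e-4)·(0.0385)²) = 4.16e-4
[E]² = 8.39e-9 ⇒ [E] = 9.16e-5 M

[E] = 9.16e-5 M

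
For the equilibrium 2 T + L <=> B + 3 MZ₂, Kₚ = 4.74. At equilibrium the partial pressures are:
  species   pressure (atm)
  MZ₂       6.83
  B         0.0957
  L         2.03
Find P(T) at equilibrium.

At equilibrium, Kₚ = P(B)·P(MZ₂)³ / (P(T)²·P(L)) = 4.74.
(0.0957)·(6.83)³ / ((P(T))²·(2.03)) = 4.74
P(T)² = 3.17 ⇒ P(T) = 1.78 atm

P(T) = 1.78 atm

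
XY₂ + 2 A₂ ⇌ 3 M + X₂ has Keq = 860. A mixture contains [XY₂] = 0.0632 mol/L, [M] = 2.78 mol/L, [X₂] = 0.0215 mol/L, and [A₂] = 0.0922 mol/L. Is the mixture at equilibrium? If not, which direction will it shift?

Q = [M]³·[X₂] / ([XY₂]·[A₂]²) = (2.78)³·(0.0215) / ((0.0632)·(0.0922)²) = 860
Q = 860 = Keq; the system is at equilibrium.

yes, at equilibrium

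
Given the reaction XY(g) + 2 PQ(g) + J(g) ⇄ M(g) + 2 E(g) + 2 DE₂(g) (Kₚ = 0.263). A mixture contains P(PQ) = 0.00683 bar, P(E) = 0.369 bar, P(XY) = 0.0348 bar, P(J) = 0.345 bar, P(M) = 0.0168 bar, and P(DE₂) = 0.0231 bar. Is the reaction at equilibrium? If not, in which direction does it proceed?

Qₚ = P(M)·P(E)²·P(DE₂)² / (P(XY)·P(PQ)²·P(J)) = (0.0168)·(0.369)²·(0.0231)² / ((0.0348)·(0.00683)²·(0.345)) = 2.18
Qₚ = 2.18 > Kₚ = 0.263, so the reverse reaction proceeds.

to the left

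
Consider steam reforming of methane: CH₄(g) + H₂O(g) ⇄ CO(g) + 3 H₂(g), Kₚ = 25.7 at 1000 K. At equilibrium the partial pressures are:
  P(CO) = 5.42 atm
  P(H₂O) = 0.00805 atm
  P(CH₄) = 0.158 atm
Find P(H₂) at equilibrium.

At equilibrium, Kₚ = P(CO)·P(H₂)³ / (P(CH₄)·P(H₂O)) = 25.7.
(5.42)·(P(H₂))³ / ((0.158)·(0.00805)) = 25.7
P(H₂)³ = 0.00603 ⇒ P(H₂) = 0.182 atm

P(H₂) = 0.182 atm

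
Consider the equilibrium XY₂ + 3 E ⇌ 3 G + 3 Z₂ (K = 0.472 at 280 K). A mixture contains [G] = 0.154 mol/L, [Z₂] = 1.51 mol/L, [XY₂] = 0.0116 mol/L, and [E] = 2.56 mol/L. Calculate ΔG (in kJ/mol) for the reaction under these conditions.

ΔG = -4.63 kJ/mol

Q = [G]³·[Z₂]³ / ([XY₂]·[E]³) = (0.154)³·(1.51)³ / ((0.0116)·(2.56)³) = 0.0646
ΔG = RT ln(Q/K) = (8.314 J mol⁻¹ K⁻¹)(280 K) × ln(0.0646/0.472)
   = (2.328 kJ/mol)(-1.989) = -4.63 kJ/mol
ΔG < 0, so the forward reaction is spontaneous (proceeds forward).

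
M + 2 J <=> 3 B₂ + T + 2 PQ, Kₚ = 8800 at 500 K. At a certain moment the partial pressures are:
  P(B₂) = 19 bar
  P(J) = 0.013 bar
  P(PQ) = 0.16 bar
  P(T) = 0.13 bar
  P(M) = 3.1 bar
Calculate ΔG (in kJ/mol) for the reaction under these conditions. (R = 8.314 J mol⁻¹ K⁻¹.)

ΔG = 6.65 kJ/mol

Qₚ = P(B₂)³·P(T)·P(PQ)² / (P(M)·P(J)²) = (19)³·(0.13)·(0.16)² / ((3.1)·(0.013)²) = 43600
ΔG = RT ln(Qₚ/Kₚ) = (8.314 J mol⁻¹ K⁻¹)(500 K) × ln(43600/8800)
   = (4.157 kJ/mol)(1.600) = 6.65 kJ/mol
ΔG > 0, so the forward reaction is non-spontaneous (proceeds in reverse).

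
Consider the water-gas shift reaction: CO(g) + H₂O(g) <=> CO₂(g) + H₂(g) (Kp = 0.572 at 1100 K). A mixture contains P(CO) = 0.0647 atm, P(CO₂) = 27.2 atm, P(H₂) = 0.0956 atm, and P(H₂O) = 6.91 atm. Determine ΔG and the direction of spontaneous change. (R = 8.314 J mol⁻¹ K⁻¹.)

Qp = P(CO₂)·P(H₂) / (P(CO)·P(H₂O)) = (27.2)·(0.0956) / ((0.0647)·(6.91)) = 5.82
ΔG = RT ln(Qp/Kp) = (8.314 J mol⁻¹ K⁻¹)(1100 K) × ln(5.82/0.572)
   = (9.145 kJ/mol)(2.320) = 21.2 kJ/mol
ΔG > 0, so the forward reaction is non-spontaneous (proceeds in reverse).

ΔG = 21.2 kJ/mol; the forward reaction is non-spontaneous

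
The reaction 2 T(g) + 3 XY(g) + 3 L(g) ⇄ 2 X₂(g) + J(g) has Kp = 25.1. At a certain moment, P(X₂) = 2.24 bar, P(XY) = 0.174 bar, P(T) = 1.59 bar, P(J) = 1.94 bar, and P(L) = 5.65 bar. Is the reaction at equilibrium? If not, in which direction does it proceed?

in the forward direction

Qp = P(X₂)²·P(J) / (P(T)²·P(XY)³·P(L)³) = (2.24)²·(1.94) / ((1.59)²·(0.174)³·(5.65)³) = 4.05
Qp = 4.05 < Kp = 25.1, so the forward reaction proceeds.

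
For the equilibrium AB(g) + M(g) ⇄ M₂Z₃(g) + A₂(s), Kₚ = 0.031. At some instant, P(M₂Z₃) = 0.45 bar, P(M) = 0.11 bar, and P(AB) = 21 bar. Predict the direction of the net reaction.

in the reverse direction

(A₂ is a pure solid — omitted from Qₚ.)
Qₚ = P(M₂Z₃) / (P(AB)·P(M)) = (0.45) / ((21)·(0.11)) = 0.19
Qₚ = 0.19 > Kₚ = 0.031, so the reverse reaction proceeds.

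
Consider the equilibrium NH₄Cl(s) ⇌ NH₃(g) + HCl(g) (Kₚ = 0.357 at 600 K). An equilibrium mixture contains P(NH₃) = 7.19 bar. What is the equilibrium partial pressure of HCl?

(NH₄Cl is a pure solid — omitted from Kₚ.)
At equilibrium, Kₚ = P(NH₃)·P(HCl) = 0.357.
(7.19)·(P(HCl)) = 0.357
P(HCl) = 0.0497 bar

P(HCl) = 0.0497 bar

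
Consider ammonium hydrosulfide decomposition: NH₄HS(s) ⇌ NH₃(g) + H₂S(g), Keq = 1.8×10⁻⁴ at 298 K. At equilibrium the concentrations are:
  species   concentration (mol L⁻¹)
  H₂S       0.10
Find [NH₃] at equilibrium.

[NH₃] = 0.0018 mol L⁻¹

(NH₄HS is a pure solid — omitted from Keq.)
At equilibrium, Keq = [NH₃]·[H₂S] = 1.8×10⁻⁴.
([NH₃])·(0.10) = 1.8×10⁻⁴
[NH₃] = 0.00180 = 0.0018 mol L⁻¹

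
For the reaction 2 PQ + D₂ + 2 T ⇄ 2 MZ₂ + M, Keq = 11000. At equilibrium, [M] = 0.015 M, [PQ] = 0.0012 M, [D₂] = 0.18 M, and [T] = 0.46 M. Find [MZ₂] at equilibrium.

At equilibrium, Keq = [MZ₂]²·[M] / ([PQ]²·[D₂]·[T]²) = 11000.
([MZ₂])²·(0.015) / ((0.0012)²·(0.18)·(0.46)²) = 11000
[MZ₂]² = 0.0402 ⇒ [MZ₂] = 0.20 M

[MZ₂] = 0.20 M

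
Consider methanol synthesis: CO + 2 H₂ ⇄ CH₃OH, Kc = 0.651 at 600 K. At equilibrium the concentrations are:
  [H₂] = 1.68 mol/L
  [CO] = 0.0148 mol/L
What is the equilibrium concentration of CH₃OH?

At equilibrium, Kc = [CH₃OH] / ([CO]·[H₂]²) = 0.651.
([CH₃OH]) / ((0.0148)·(1.68)²) = 0.651
[CH₃OH] = 0.0272 mol/L

[CH₃OH] = 0.0272 mol/L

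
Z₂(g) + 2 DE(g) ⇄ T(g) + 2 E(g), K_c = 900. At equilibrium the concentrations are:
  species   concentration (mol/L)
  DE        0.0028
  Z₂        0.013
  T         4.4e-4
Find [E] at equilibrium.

At equilibrium, K_c = [T]·[E]² / ([Z₂]·[DE]²) = 900.
(4.4e-4)·([E])² / ((0.013)·(0.0028)²) = 900
[E]² = 0.208 ⇒ [E] = 0.46 mol/L

[E] = 0.46 mol/L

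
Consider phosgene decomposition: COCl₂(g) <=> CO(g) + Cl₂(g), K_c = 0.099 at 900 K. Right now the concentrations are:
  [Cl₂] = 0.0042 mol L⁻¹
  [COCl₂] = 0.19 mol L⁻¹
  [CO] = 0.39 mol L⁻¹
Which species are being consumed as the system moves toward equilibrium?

Q_c = [CO]·[Cl₂] / [COCl₂] = (0.39)·(0.0042) / (0.19) = 0.0086
Q_c = 0.0086 < K_c = 0.099: net forward reaction.

COCl₂ (reactants)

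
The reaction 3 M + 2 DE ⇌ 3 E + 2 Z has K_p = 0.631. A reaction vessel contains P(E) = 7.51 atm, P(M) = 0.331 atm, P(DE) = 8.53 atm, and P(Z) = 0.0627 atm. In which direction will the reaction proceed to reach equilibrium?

Q_p = P(E)³·P(Z)² / (P(M)³·P(DE)²) = (7.51)³·(0.0627)² / ((0.331)³·(8.53)²) = 0.631
Q_p = 0.631 = K_p, so the system is already at equilibrium.

no net change (already at equilibrium)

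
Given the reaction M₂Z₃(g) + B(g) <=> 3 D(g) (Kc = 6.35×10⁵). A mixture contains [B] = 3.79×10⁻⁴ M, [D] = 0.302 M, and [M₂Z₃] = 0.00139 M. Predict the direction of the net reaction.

in the forward direction

Qc = [D]³ / ([M₂Z₃]·[B]) = (0.302)³ / ((0.00139)·(3.79×10⁻⁴)) = 52300
Qc = 52300 < Kc = 6.35×10⁵, so the forward reaction proceeds.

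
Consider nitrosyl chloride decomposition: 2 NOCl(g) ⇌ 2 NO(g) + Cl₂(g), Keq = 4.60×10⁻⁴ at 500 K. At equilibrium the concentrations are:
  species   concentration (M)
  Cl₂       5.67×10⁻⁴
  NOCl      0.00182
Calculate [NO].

At equilibrium, Keq = [NO]²·[Cl₂] / [NOCl]² = 4.60×10⁻⁴.
([NO])²·(5.67×10⁻⁴) / (0.00182)² = 4.60×10⁻⁴
[NO]² = 2.69×10⁻⁶ ⇒ [NO] = 0.00164 M

[NO] = 0.00164 M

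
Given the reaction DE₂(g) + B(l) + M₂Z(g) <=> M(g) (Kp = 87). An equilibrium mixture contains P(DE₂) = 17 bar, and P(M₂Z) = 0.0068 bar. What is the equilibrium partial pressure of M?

(B is a pure liquid — omitted from Kp.)
At equilibrium, Kp = P(M) / (P(DE₂)·P(M₂Z)) = 87.
(P(M)) / ((17)·(0.0068)) = 87
P(M) = 10.1 = 10 bar

P(M) = 10 bar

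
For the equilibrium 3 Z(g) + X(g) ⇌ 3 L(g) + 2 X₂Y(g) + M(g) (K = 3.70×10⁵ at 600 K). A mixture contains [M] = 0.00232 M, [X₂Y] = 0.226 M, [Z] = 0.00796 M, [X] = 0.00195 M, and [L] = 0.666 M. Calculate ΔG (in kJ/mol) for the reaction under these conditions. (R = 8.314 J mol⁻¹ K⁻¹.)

ΔG = -11.7 kJ/mol

Q = [L]³·[X₂Y]²·[M] / ([Z]³·[X]) = (0.666)³·(0.226)²·(0.00232) / ((0.00796)³·(0.00195)) = 35600
ΔG = RT ln(Q/K) = (8.314 J mol⁻¹ K⁻¹)(600 K) × ln(35600/3.70×10⁵)
   = (4.988 kJ/mol)(-2.341) = -11.7 kJ/mol
ΔG < 0, so the forward reaction is spontaneous (proceeds forward).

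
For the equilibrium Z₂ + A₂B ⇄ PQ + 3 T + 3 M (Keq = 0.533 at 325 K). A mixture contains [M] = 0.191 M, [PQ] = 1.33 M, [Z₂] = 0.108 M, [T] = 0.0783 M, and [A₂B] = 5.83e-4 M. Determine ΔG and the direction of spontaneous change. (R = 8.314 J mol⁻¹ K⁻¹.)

ΔG = -5.46 kJ/mol; the forward reaction is spontaneous

Q = [PQ]·[T]³·[M]³ / ([Z₂]·[A₂B]) = (1.33)·(0.0783)³·(0.191)³ / ((0.108)·(5.83e-4)) = 0.0707
ΔG = RT ln(Q/Keq) = (8.314 J mol⁻¹ K⁻¹)(325 K) × ln(0.0707/0.533)
   = (2.702 kJ/mol)(-2.020) = -5.46 kJ/mol
ΔG < 0, so the forward reaction is spontaneous (proceeds forward).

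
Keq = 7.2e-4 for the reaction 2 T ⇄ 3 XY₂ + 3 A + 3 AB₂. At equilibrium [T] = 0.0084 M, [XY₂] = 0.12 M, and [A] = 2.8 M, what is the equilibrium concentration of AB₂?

[AB₂] = 0.011 M

At equilibrium, Keq = [XY₂]³·[A]³·[AB₂]³ / [T]² = 7.2e-4.
(0.12)³·(2.8)³·([AB₂])³ / (0.0084)² = 7.2e-4
[AB₂]³ = 1.34e-6 ⇒ [AB₂] = 0.011 M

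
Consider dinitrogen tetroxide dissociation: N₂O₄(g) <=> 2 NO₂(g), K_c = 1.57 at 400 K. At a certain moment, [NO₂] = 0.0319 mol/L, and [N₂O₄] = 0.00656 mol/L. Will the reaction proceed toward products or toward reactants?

Q_c = [NO₂]² / [N₂O₄] = (0.0319)² / (0.00656) = 0.155
Q_c = 0.155 < K_c = 1.57, so the forward reaction proceeds.

toward products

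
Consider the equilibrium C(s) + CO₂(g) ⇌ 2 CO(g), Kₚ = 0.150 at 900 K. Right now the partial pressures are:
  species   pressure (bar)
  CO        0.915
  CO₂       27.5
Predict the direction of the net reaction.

(C is a pure solid — omitted from Qₚ.)
Qₚ = P(CO)² / P(CO₂) = (0.915)² / (27.5) = 0.0304
Qₚ = 0.0304 < Kₚ = 0.150, so the forward reaction proceeds.

forward (toward products)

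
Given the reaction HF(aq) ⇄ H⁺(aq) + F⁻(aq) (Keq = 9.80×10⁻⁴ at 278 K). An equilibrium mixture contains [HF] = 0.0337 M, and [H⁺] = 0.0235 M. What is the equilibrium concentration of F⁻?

[F⁻] = 0.00141 M

At equilibrium, Keq = [H⁺]·[F⁻] / [HF] = 9.80×10⁻⁴.
(0.0235)·([F⁻]) / (0.0337) = 9.80×10⁻⁴
[F⁻] = 0.00141 M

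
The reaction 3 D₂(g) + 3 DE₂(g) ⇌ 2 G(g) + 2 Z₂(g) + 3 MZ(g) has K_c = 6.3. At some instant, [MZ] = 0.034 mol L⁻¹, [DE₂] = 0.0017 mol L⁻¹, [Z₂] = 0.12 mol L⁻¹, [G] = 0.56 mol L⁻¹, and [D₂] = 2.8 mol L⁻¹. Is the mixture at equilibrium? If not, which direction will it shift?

Q_c = [G]²·[Z₂]²·[MZ]³ / ([D₂]³·[DE₂]³) = (0.56)²·(0.12)²·(0.034)³ / ((2.8)³·(0.0017)³) = 1.6
Q_c = 1.6 < K_c = 6.3: net forward reaction.

no; Q < K, reaction proceeds forward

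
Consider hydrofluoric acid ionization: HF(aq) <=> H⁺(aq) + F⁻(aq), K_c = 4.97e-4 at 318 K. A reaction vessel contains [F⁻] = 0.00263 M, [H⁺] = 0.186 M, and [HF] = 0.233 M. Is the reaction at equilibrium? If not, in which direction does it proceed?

in the reverse direction

Q_c = [H⁺]·[F⁻] / [HF] = (0.186)·(0.00263) / (0.233) = 0.00210
Q_c = 0.00210 > K_c = 4.97e-4, so the reverse reaction proceeds.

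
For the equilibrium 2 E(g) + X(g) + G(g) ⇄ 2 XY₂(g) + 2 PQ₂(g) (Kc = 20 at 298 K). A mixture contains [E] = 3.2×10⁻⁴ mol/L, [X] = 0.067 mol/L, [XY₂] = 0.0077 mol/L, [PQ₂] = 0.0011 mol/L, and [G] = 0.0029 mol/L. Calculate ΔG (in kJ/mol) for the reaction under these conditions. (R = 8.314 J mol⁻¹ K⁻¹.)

Qc = [XY₂]²·[PQ₂]² / ([E]²·[X]·[G]) = (0.0077)²·(0.0011)² / ((3.2×10⁻⁴)²·(0.067)·(0.0029)) = 3.61
ΔG = RT ln(Qc/Kc) = (8.314 J mol⁻¹ K⁻¹)(298 K) × ln(3.61/20)
   = (2.478 kJ/mol)(-1.712) = -4.24 kJ/mol
ΔG < 0, so the forward reaction is spontaneous (proceeds forward).

ΔG = -4.24 kJ/mol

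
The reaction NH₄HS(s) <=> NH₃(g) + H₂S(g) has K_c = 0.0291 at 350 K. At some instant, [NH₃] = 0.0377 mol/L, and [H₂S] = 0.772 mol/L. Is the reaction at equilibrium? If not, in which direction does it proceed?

(NH₄HS is a pure solid — omitted from Q_c.)
Q_c = [NH₃]·[H₂S] = (0.0377)·(0.772) = 0.0291
Q_c = 0.0291 = K_c, so the system is already at equilibrium.

at equilibrium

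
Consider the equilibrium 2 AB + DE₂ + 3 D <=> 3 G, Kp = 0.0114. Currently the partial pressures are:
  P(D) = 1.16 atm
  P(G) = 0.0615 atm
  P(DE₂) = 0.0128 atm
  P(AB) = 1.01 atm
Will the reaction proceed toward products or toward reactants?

Qp = P(G)³ / (P(AB)²·P(DE₂)·P(D)³) = (0.0615)³ / ((1.01)²·(0.0128)·(1.16)³) = 0.0114
Qp = 0.0114 = Kp, so the system is already at equilibrium.

no net change (already at equilibrium)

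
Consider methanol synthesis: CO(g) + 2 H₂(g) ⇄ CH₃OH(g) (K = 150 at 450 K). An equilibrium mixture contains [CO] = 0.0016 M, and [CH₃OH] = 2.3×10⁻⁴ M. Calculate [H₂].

[H₂] = 0.031 M

At equilibrium, K = [CH₃OH] / ([CO]·[H₂]²) = 150.
(2.3×10⁻⁴) / ((0.0016)·([H₂])²) = 150
[H₂]² = 9.58×10⁻⁴ ⇒ [H₂] = 0.031 M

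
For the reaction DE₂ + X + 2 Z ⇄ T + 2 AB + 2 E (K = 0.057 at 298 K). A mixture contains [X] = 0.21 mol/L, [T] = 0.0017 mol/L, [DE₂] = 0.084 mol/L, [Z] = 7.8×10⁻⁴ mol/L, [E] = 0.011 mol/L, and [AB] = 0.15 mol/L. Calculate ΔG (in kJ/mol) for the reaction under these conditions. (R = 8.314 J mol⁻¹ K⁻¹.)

ΔG = 5.01 kJ/mol

Q = [T]·[AB]²·[E]² / ([DE₂]·[X]·[Z]²) = (0.0017)·(0.15)²·(0.011)² / ((0.084)·(0.21)·(7.8×10⁻⁴)²) = 0.431
ΔG = RT ln(Q/K) = (8.314 J mol⁻¹ K⁻¹)(298 K) × ln(0.431/0.057)
   = (2.478 kJ/mol)(2.023) = 5.01 kJ/mol
ΔG > 0, so the forward reaction is non-spontaneous (proceeds in reverse).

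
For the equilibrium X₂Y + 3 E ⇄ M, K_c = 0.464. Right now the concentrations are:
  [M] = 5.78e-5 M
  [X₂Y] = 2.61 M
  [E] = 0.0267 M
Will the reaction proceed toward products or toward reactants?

to the left

Q_c = [M] / ([X₂Y]·[E]³) = (5.78e-5) / ((2.61)·(0.0267)³) = 1.16
Q_c = 1.16 > K_c = 0.464, so the reverse reaction proceeds.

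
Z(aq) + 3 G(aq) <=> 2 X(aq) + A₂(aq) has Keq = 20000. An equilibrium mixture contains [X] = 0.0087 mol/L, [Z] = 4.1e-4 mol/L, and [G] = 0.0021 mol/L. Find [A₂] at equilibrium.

At equilibrium, Keq = [X]²·[A₂] / ([Z]·[G]³) = 20000.
(0.0087)²·([A₂]) / ((4.1e-4)·(0.0021)³) = 20000
[A₂] = 0.00100 = 0.0010 mol/L

[A₂] = 0.0010 mol/L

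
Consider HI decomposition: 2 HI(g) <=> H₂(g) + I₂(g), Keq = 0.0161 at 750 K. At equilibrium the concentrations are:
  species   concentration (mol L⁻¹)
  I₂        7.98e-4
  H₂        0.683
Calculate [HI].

[HI] = 0.184 mol L⁻¹

At equilibrium, Keq = [H₂]·[I₂] / [HI]² = 0.0161.
(0.683)·(7.98e-4) / ([HI])² = 0.0161
[HI]² = 0.0339 ⇒ [HI] = 0.184 mol L⁻¹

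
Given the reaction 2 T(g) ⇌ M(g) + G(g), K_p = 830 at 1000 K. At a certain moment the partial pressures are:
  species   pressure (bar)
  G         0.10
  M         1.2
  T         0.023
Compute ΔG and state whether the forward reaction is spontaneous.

Q_p = P(M)·P(G) / P(T)² = (1.2)·(0.10) / (0.023)² = 227
ΔG = RT ln(Q_p/K_p) = (8.314 J mol⁻¹ K⁻¹)(1000 K) × ln(227/830)
   = (8.314 kJ/mol)(-1.296) = -10.8 kJ/mol
ΔG < 0, so the forward reaction is spontaneous (proceeds forward).

ΔG = -10.8 kJ/mol; the forward reaction is spontaneous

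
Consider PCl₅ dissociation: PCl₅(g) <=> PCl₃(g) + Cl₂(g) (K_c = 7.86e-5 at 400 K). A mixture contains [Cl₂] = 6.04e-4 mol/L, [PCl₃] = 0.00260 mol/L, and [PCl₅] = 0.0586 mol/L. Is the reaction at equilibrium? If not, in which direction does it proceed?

in the forward direction

Q_c = [PCl₃]·[Cl₂] / [PCl₅] = (0.00260)·(6.04e-4) / (0.0586) = 2.68e-5
Q_c = 2.68e-5 < K_c = 7.86e-5, so the forward reaction proceeds.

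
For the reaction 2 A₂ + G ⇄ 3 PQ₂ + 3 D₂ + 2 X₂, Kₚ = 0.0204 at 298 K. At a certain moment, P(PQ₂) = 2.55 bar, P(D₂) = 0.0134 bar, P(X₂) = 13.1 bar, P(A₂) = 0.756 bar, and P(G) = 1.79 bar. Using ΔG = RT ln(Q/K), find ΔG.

Qₚ = P(PQ₂)³·P(D₂)³·P(X₂)² / (P(A₂)²·P(G)) = (2.55)³·(0.0134)³·(13.1)² / ((0.756)²·(1.79)) = 0.00669
ΔG = RT ln(Qₚ/Kₚ) = (8.314 J mol⁻¹ K⁻¹)(298 K) × ln(0.00669/0.0204)
   = (2.478 kJ/mol)(-1.115) = -2.76 kJ/mol
ΔG < 0, so the forward reaction is spontaneous (proceeds forward).

ΔG = -2.76 kJ/mol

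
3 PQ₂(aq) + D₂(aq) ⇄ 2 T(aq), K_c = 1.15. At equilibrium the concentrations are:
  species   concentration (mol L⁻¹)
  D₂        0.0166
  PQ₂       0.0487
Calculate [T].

At equilibrium, K_c = [T]² / ([PQ₂]³·[D₂]) = 1.15.
([T])² / ((0.0487)³·(0.0166)) = 1.15
[T]² = 2.20×10⁻⁶ ⇒ [T] = 0.00148 mol L⁻¹

[T] = 0.00148 mol L⁻¹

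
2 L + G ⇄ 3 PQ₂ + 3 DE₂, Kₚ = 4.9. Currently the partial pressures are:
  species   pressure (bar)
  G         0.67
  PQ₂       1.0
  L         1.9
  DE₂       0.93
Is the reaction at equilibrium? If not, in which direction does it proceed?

Qₚ = P(PQ₂)³·P(DE₂)³ / (P(L)²·P(G)) = (1.0)³·(0.93)³ / ((1.9)²·(0.67)) = 0.33
Qₚ = 0.33 < Kₚ = 4.9, so the forward reaction proceeds.

forward (toward products)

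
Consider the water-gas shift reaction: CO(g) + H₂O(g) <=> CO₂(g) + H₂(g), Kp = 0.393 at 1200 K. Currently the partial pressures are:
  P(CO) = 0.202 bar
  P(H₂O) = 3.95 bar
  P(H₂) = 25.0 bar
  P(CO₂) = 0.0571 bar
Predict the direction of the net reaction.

reverse (toward reactants)

Qp = P(CO₂)·P(H₂) / (P(CO)·P(H₂O)) = (0.0571)·(25.0) / ((0.202)·(3.95)) = 1.79
Qp = 1.79 > Kp = 0.393, so the reverse reaction proceeds.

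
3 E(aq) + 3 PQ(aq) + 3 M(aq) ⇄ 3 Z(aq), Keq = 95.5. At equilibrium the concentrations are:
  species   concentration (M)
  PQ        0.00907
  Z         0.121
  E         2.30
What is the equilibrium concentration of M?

[M] = 1.27 M

At equilibrium, Keq = [Z]³ / ([E]³·[PQ]³·[M]³) = 95.5.
(0.121)³ / ((2.30)³·(0.00907)³·([M])³) = 95.5
[M]³ = 2.04 ⇒ [M] = 1.27 M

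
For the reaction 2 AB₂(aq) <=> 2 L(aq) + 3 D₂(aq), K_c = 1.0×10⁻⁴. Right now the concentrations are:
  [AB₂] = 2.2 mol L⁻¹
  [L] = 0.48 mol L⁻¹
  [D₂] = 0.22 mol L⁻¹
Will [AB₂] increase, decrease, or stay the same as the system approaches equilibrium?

Q_c = [L]²·[D₂]³ / [AB₂]² = (0.48)²·(0.22)³ / (2.2)² = 5.1×10⁻⁴
Q_c = 5.1×10⁻⁴ > K_c = 1.0×10⁻⁴: net reverse reaction.
AB₂ is a reactant, so it increases.

increase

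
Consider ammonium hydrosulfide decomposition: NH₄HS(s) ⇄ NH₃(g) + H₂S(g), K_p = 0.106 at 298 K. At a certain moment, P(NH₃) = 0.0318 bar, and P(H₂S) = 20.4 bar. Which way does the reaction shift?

toward reactants

(NH₄HS is a pure solid — omitted from Q_p.)
Q_p = P(NH₃)·P(H₂S) = (0.0318)·(20.4) = 0.649
Q_p = 0.649 > K_p = 0.106, so the reverse reaction proceeds.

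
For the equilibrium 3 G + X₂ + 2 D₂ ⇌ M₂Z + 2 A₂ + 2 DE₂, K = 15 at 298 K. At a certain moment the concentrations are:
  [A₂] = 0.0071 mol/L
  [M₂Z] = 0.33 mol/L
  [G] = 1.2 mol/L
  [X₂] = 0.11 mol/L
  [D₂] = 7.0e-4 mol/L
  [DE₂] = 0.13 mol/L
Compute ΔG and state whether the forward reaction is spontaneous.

Q = [M₂Z]·[A₂]²·[DE₂]² / ([G]³·[X₂]·[D₂]²) = (0.33)·(0.0071)²·(0.13)² / ((1.2)³·(0.11)·(7.0e-4)²) = 3.02
ΔG = RT ln(Q/K) = (8.314 J mol⁻¹ K⁻¹)(298 K) × ln(3.02/15)
   = (2.478 kJ/mol)(-1.603) = -3.97 kJ/mol
ΔG < 0, so the forward reaction is spontaneous (proceeds forward).

ΔG = -3.97 kJ/mol; the forward reaction is spontaneous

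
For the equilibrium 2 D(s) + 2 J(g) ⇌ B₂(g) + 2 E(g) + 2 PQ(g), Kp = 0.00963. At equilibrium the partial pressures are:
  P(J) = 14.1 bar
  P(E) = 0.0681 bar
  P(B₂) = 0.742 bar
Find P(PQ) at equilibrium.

(D is a pure solid — omitted from Kp.)
At equilibrium, Kp = P(B₂)·P(E)²·P(PQ)² / P(J)² = 0.00963.
(0.742)·(0.0681)²·(P(PQ))² / (14.1)² = 0.00963
P(PQ)² = 556 ⇒ P(PQ) = 23.6 bar

P(PQ) = 23.6 bar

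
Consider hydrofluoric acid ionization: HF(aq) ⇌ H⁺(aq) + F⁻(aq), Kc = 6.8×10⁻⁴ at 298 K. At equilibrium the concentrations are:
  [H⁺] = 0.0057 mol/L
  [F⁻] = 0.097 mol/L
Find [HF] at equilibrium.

[HF] = 0.81 mol/L

At equilibrium, Kc = [H⁺]·[F⁻] / [HF] = 6.8×10⁻⁴.
(0.0057)·(0.097) / ([HF]) = 6.8×10⁻⁴
[HF] = 0.813 = 0.81 mol/L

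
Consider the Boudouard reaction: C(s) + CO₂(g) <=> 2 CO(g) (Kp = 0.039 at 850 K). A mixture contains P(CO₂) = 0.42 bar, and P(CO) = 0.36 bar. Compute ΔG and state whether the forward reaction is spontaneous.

(C is a pure solid — omitted from Qp.)
Qp = P(CO)² / P(CO₂) = (0.36)² / (0.42) = 0.309
ΔG = RT ln(Qp/Kp) = (8.314 J mol⁻¹ K⁻¹)(850 K) × ln(0.309/0.039)
   = (7.067 kJ/mol)(2.070) = 14.6 kJ/mol
ΔG > 0, so the forward reaction is non-spontaneous (proceeds in reverse).

ΔG = 14.6 kJ/mol; the forward reaction is non-spontaneous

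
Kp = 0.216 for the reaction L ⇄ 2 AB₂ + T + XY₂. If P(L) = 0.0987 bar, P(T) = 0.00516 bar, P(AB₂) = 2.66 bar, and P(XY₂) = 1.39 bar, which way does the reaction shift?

in the reverse direction

Qp = P(AB₂)²·P(T)·P(XY₂) / P(L) = (2.66)²·(0.00516)·(1.39) / (0.0987) = 0.514
Qp = 0.514 > Kp = 0.216, so the reverse reaction proceeds.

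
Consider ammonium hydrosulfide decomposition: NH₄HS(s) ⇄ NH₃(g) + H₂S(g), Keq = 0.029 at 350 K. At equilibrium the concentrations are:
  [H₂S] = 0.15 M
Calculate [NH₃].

(NH₄HS is a pure solid — omitted from Keq.)
At equilibrium, Keq = [NH₃]·[H₂S] = 0.029.
([NH₃])·(0.15) = 0.029
[NH₃] = 0.193 = 0.19 M

[NH₃] = 0.19 M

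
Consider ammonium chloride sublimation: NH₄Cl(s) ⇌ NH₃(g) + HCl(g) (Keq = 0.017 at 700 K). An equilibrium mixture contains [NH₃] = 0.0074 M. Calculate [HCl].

[HCl] = 2.3 M

(NH₄Cl is a pure solid — omitted from Keq.)
At equilibrium, Keq = [NH₃]·[HCl] = 0.017.
(0.0074)·([HCl]) = 0.017
[HCl] = 2.30 = 2.3 M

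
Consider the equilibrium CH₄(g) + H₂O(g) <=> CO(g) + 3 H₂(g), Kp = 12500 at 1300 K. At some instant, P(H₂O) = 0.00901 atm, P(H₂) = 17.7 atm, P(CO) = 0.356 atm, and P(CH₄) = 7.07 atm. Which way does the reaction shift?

Qp = P(CO)·P(H₂)³ / (P(CH₄)·P(H₂O)) = (0.356)·(17.7)³ / ((7.07)·(0.00901)) = 31000
Qp = 31000 > Kp = 12500, so the reverse reaction proceeds.

to the left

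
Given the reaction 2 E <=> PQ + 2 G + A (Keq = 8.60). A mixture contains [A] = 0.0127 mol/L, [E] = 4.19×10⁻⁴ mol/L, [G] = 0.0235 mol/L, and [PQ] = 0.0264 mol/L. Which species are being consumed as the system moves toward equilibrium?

Q = [PQ]·[G]²·[A] / [E]² = (0.0264)·(0.0235)²·(0.0127) / (4.19×10⁻⁴)² = 1.05
Q = 1.05 < Keq = 8.60: net forward reaction.

E (reactants)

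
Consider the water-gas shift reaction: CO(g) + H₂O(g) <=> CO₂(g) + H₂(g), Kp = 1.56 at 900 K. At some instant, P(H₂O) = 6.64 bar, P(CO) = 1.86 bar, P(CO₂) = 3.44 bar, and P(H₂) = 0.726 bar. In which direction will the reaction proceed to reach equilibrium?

Qp = P(CO₂)·P(H₂) / (P(CO)·P(H₂O)) = (3.44)·(0.726) / ((1.86)·(6.64)) = 0.202
Qp = 0.202 < Kp = 1.56, so the forward reaction proceeds.

forward (toward products)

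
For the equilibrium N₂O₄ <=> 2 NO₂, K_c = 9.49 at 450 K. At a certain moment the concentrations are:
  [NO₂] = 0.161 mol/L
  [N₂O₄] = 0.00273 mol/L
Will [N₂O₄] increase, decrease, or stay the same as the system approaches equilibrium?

Q_c = [NO₂]² / [N₂O₄] = (0.161)² / (0.00273) = 9.49
Q_c = 9.49 = K_c; the system is at equilibrium.

stay the same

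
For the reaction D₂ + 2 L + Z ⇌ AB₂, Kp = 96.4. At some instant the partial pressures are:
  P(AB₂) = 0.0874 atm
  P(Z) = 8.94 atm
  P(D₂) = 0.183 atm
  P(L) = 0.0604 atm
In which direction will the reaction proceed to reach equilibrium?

toward products

Qp = P(AB₂) / (P(D₂)·P(L)²·P(Z)) = (0.0874) / ((0.183)·(0.0604)²·(8.94)) = 14.6
Qp = 14.6 < Kp = 96.4, so the forward reaction proceeds.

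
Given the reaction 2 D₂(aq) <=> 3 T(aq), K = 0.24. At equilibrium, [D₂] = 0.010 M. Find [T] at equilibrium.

[T] = 0.029 M

At equilibrium, K = [T]³ / [D₂]² = 0.24.
([T])³ / (0.010)² = 0.24
[T]³ = 2.40×10⁻⁵ ⇒ [T] = 0.029 M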